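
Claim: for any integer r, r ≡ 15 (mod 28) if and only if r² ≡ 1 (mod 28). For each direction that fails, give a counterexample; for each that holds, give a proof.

Only the forward implication holds.

(⟸) This fails: take r = 1. Then 1² = 1 ≡ 1 (mod 28), yet 1 ≡ 1 (mod 28), not 15.

(⟹) Suppose r ≡ 15 (mod 28). Write r = 28j + 15. Then (28j + 15)² = 784j² + 840j + 225 = 28(28j² + 30j + 8) + 1, so r² ≡ 1 (mod 28).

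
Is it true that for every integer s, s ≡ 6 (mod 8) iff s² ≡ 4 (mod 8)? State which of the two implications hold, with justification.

Only the forward direction holds.

(→) Suppose s ≡ 6 (mod 8). Write s = 8j + 6. Then (8j + 6)² = 64j² + 96j + 36 = 8(8j² + 12j + 4) + 4, so s² ≡ 4 (mod 8).

(←) This fails: take s = 2. Then 2² = 4 ≡ 4 (mod 8), yet 2 ≡ 2 (mod 8), not 6.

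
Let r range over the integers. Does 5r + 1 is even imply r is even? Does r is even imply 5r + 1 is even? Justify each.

Forward direction. This fails: r = 3 gives 5r + 1 = 16, which is even, but 3 is odd, not even.

Converse. This also fails: r = 2 is even, but 5r + 1 = 11 is odd, not even.

(⇒) fails and (⇐) fails.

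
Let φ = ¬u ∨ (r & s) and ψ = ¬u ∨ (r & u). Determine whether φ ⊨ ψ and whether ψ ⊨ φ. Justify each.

[⇐] This fails. Under u = T, s = F, r = T, the left side is false but the right side is true.

[⇒] Assume the antecedent. If u is true, the antecedent forces (u = T, s = T, r = T), and ¬u ∨ (r & u) holds there. If u is false, ¬u ∨ (r & u) reduces to true regardless of the other variables. Either way ¬u ∨ (r & u) holds.

Only the forward direction holds.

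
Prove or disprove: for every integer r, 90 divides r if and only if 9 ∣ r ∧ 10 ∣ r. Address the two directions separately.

(⟸) Suppose 9 ∣ r and 10 ∣ r. Any common multiple of 9 and 10 is a multiple of their lcm; here gcd(9, 10) = 1, so lcm(9, 10) = 9·10 = 90, so 90 ∣ r.

(⟹) If 90 ∣ r, write r = 90q. Since 90 = 10·9, r = 9·(10q), so 9 ∣ r; and since 90 = 9·10, r = 10·(9q), so 10 ∣ r.

Both directions hold; the statement is true.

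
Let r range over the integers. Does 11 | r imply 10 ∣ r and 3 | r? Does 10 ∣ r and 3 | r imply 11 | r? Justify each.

Both directions fail.

(⇒) This fails: take r = 11. Certainly 11 ∣ 11, but 10 ∤ 11.

(⇐) This fails: take r = 30. Both 10 ∣ 30 and 3 ∣ 30, yet 30 is not a multiple of 11 (since 30 = 2·11 + 8), so 11 ∤ 30.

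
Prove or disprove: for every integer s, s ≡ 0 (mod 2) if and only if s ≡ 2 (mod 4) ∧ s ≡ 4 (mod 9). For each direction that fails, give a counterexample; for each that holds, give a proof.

Forward direction. This fails: s = 0 gives 0 ≡ 0 (mod 2) but 0 ≡ 0 (mod 4), so the conjunction on the right does not hold.

Converse. If s ≡ 2 (mod 4) and s ≡ 4 (mod 9), then by the Chinese remainder theorem s ≡ 22 (mod 36). Since 22 ≡ 0 (mod 2) and 2 ∣ 36, we get s ≡ 0 (mod 2).

Only the reverse direction holds.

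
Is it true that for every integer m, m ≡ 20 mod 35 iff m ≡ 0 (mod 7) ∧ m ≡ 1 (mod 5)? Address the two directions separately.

Both directions fail.

(⇒) This fails: m = 20 gives 20 ≡ 20 (mod 35) but 20 ≡ 6 (mod 7), so the conjunction on the right does not hold.

(⇐) This fails: m = 21 satisfies both congruences on the right (21 ≡ 0 mod 7 and 21 ≡ 1 mod 5) yet 21 ≡ 21 (mod 35), not 20.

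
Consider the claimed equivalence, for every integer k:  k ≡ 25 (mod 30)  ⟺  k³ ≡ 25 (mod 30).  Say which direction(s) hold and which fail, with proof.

The biconditional holds.

[⇒] Suppose k ≡ 25 (mod 30). Write k = 30j + 25. Then (30j + 25)³ = 27000j³ + 67500j² + 56250j + 15625 = 30(900j³ + 2250j² + 1875j + 520) + 25, so k³ ≡ 25 (mod 30).

[⇐] Conversely, suppose k³ ≡ 25 (mod 30). The only residue r in {0, …, 29} with r³ ≡ 25 (mod 30) is r = 25, so k ≡ 25 (mod 30).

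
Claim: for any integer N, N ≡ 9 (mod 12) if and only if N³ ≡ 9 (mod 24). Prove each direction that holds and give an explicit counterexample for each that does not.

(⇒) This fails: take N = 21. Then 21 ≡ 9 (mod 12), but 21³ = 9261 ≡ 21 (mod 24), not 9.

(⇐) Conversely, the residues r modulo 24 with r³ ≡ 9 (mod 24) are exactly {9}, and each is ≡ 9 (mod 12).

The forward direction fails; the converse holds.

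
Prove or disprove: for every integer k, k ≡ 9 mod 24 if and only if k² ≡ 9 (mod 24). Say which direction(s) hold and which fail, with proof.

(→) Suppose k ≡ 9 mod 24. Write k = 24j + 9. Then (24j + 9)² = 576j² + 432j + 81 = 24(24j² + 18j + 3) + 9, so k² ≡ 9 (mod 24).

(←) This fails: take k = 3. Then 3² = 9 ≡ 9 (mod 24), yet 3 ≡ 3 (mod 24), not 9.

Only the forward direction holds.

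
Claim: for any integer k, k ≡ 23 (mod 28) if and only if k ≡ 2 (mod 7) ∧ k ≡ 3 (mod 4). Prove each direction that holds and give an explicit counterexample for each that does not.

Both directions hold.

(⟹) Suppose k ≡ 23 (mod 28); write k = 28j + 23. Since 7 ∣ 28, reducing mod 7 gives k ≡ 23 ≡ 2 (mod 7); since 4 ∣ 28, reducing mod 4 gives k ≡ 23 ≡ 3 (mod 4).

(⟸) Conversely, if k ≡ 2 (mod 7) and k ≡ 3 (mod 4), then by the Chinese remainder theorem k ≡ 23 (mod 28). This is exactly k ≡ 23 (mod 28).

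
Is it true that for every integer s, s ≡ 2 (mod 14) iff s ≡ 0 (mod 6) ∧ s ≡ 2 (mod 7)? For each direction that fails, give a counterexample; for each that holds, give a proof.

Not equivalent: only (⇐) holds.

(⇒) This fails: s = 16 gives 16 ≡ 2 (mod 14) but 16 ≡ 4 (mod 6), so the conjunction on the right does not hold.

(⇐) Conversely, if s ≡ 0 (mod 6) and s ≡ 2 (mod 7), then by the Chinese remainder theorem s ≡ 30 (mod 42). Since 30 ≡ 2 (mod 14) and 14 ∣ 42, we get s ≡ 2 (mod 14).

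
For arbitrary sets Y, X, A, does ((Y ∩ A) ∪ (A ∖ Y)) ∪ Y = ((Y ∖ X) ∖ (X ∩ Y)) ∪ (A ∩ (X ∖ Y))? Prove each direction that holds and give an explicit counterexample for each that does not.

Only the reverse inclusion holds.

Forward inclusion. This inclusion fails. Take Y = {1}, X = {1}, A = ∅; then 1 ∈ ((Y ∩ A) ∪ (A ∖ Y)) ∪ Y but 1 ∉ ((Y ∖ X) ∖ (X ∩ Y)) ∪ (A ∩ (X ∖ Y)).

Reverse inclusion. Let x ∈ ((Y ∖ X) ∖ (X ∩ Y)) ∪ (A ∩ (X ∖ Y)). Then either x ∈ Y and x ∉ X, A; or x ∈ Y ∩ A and x ∉ X; or x ∈ X ∩ A and x ∉ Y. In each case x ∈ ((Y ∩ A) ∪ (A ∖ Y)) ∪ Y, so ((Y ∖ X) ∖ (X ∩ Y)) ∪ (A ∩ (X ∖ Y)) ⊆ ((Y ∩ A) ∪ (A ∖ Y)) ∪ Y.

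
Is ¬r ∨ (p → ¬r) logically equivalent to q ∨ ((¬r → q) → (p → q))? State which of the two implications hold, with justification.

(⟹) Assume the antecedent. If r is true, the antecedent forces (r = T, p = F, q = F) or (r = T, p = F, q = T), and q ∨ ((¬r → q) → (p → q)) holds there. If r is false, q ∨ ((¬r → q) → (p → q)) reduces to true regardless of the other variables. Either way q ∨ ((¬r → q) → (p → q)) holds.

(⟸) This fails. Under r = T, p = T, q = T, the left side is false but the right side is true.

Only the forward implication holds.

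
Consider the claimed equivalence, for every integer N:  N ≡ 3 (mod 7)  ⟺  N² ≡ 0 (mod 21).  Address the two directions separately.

Neither implication holds.

Forward direction. This fails: take N = 3. Then 3 ≡ 3 (mod 7), but 3² = 9 ≡ 9 (mod 21), not 0.

Converse. This fails: take N = 0. Then 0² = 0 ≡ 0 (mod 21), yet 0 ≡ 0 (mod 7), not 3.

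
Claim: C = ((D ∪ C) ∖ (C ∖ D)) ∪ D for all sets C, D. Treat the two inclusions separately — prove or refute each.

Both inclusions fail.

Forward inclusion. This inclusion fails. Take C = {1}, D = ∅; then 1 ∈ C but 1 ∉ ((D ∪ C) ∖ (C ∖ D)) ∪ D.

Reverse inclusion. This inclusion fails. Take C = ∅, D = {1}; then 1 ∈ ((D ∪ C) ∖ (C ∖ D)) ∪ D but 1 ∉ C.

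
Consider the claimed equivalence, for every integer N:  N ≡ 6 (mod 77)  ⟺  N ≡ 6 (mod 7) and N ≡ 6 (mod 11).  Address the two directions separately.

Both directions hold.

Forward direction. Suppose N ≡ 6 (mod 77); write N = 77j + 6. Since 7 ∣ 77, reducing mod 7 gives N ≡ 6 (mod 7); since 11 ∣ 77, reducing mod 11 gives N ≡ 6 (mod 11).

Converse. If N ≡ 6 (mod 7) and N ≡ 6 (mod 11), then by the Chinese remainder theorem N ≡ 6 (mod 77). This is exactly N ≡ 6 (mod 77).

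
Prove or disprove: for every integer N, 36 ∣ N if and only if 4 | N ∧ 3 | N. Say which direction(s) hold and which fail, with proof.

Forward direction. If 36 ∣ N, write N = 36q. Since 36 = 9·4, N = 4·(9q), so 4 ∣ N; and since 36 = 12·3, N = 3·(12q), so 3 ∣ N.

Converse. This fails: take N = 12. Both 4 ∣ 12 and 3 ∣ 12, yet 12 is not a multiple of 36 (since 12 = 0·36 + 12), so 36 ∤ 12.

Not equivalent: only (⇒) holds.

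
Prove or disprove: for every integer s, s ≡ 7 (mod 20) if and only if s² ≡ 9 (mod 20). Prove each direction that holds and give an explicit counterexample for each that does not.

(⇒) Suppose s ≡ 7 (mod 20). Write s = 20j + 7. Then (20j + 7)² = 400j² + 280j + 49 = 20(20j² + 14j + 2) + 9, so s² ≡ 9 (mod 20).

(⇐) This fails: take s = 3. Then 3² = 9 ≡ 9 (mod 20), yet 3 ≡ 3 (mod 20), not 7.

The forward direction holds; the converse fails.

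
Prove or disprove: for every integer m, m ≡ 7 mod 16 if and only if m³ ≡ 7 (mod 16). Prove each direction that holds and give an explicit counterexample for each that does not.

[⇒] Suppose m ≡ 7 mod 16. Write m = 16j + 7. Then (16j + 7)³ = 4096j³ + 5376j² + 2352j + 343 = 16(256j³ + 336j² + 147j + 21) + 7, so m³ ≡ 7 (mod 16).

[⇐] Conversely, suppose m³ ≡ 7 (mod 16). The only residue r in {0, …, 15} with r³ ≡ 7 (mod 16) is r = 7, so m ≡ 7 (mod 16).

Both directions hold; the statement is true.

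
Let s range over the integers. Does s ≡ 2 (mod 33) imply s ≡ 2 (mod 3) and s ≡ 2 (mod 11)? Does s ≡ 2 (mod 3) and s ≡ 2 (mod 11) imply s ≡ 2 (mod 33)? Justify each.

(⟹) Suppose s ≡ 2 (mod 33); write s = 33j + 2. Since 3 ∣ 33, reducing mod 3 gives s ≡ 2 (mod 3); since 11 ∣ 33, reducing mod 11 gives s ≡ 2 (mod 11).

(⟸) Conversely, if s ≡ 2 (mod 3) and s ≡ 2 (mod 11), then by the Chinese remainder theorem s ≡ 2 (mod 33). This is exactly s ≡ 2 (mod 33).

Both directions hold; the statement is true.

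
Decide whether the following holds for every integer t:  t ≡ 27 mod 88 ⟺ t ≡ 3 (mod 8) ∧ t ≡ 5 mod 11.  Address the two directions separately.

(→) Suppose t ≡ 27 (mod 88); write t = 88j + 27. Since 8 ∣ 88, reducing mod 8 gives t ≡ 27 ≡ 3 (mod 8); since 11 ∣ 88, reducing mod 11 gives t ≡ 27 ≡ 5 (mod 11).

(←) Conversely, if t ≡ 3 (mod 8) and t ≡ 5 (mod 11), then by the Chinese remainder theorem t ≡ 27 (mod 88). This is exactly t ≡ 27 (mod 88).

Equivalent; both directions hold.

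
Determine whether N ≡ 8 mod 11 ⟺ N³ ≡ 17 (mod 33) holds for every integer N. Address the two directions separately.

Only the reverse direction holds.

(⇒) This fails: take N = 19. Then 19 ≡ 8 (mod 11), but 19³ = 6859 ≡ 28 (mod 33), not 17.

(⇐) Conversely, the residues r modulo 33 with r³ ≡ 17 (mod 33) are exactly {8}, and each is ≡ 8 (mod 11).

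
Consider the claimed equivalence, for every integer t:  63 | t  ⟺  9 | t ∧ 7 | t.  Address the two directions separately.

Both implications hold.

Forward direction. If 63 ∣ t, write t = 63q. Since 63 = 7·9, t = 9·(7q), so 9 ∣ t; and since 63 = 9·7, t = 7·(9q), so 7 ∣ t.

Converse. Suppose 9 ∣ t and 7 ∣ t. Any common multiple of 9 and 7 is a multiple of their lcm; here gcd(9, 7) = 1, so lcm(9, 7) = 9·7 = 63, so 63 ∣ t.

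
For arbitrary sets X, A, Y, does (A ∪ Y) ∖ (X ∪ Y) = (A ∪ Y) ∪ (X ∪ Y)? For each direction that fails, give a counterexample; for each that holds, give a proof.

(⟹) Let x ∈ (A ∪ Y) ∖ (X ∪ Y). Then x ∈ A and x ∉ X, Y, from which x ∈ (A ∪ Y) ∪ (X ∪ Y).

(⟸) This inclusion fails. Take X = {1}, A = ∅, Y = ∅; then 1 ∈ (A ∪ Y) ∪ (X ∪ Y) but 1 ∉ (A ∪ Y) ∖ (X ∪ Y).

(⊆) holds; (⊇) fails.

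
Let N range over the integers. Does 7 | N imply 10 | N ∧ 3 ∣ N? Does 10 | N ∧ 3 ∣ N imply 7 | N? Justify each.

(⇒) This fails: take N = 7. Certainly 7 ∣ 7, but 10 ∤ 7.

(⇐) This fails: take N = 30. Both 10 ∣ 30 and 3 ∣ 30, yet 30 is not a multiple of 7 (since 30 = 4·7 + 2), so 7 ∤ 30.

Neither implication holds.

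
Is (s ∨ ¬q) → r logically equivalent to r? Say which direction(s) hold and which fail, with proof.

(⟹) This fails. Under s = F, r = F, q = T, the left side is true but the right side is false.

(⟸) Assume the antecedent. If s is true, the antecedent forces (s = T, r = T, q = F) or (s = T, r = T, q = T), and (s ∨ ¬q) → r holds there. If s is false, the antecedent forces (s = F, r = T, q = F) or (s = F, r = T, q = T), and (s ∨ ¬q) → r holds there. Either way (s ∨ ¬q) → r holds.

(⇒) fails; (⇐) holds.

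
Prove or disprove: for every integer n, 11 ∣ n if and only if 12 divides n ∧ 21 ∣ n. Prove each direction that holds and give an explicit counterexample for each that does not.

Both directions fail.

(⟹) This fails: take n = 11. Certainly 11 ∣ 11, but 12 ∤ 11.

(⟸) This fails: take n = 84. Both 12 ∣ 84 and 21 ∣ 84, yet 84 is not a multiple of 11 (since 84 = 7·11 + 7), so 11 ∤ 84.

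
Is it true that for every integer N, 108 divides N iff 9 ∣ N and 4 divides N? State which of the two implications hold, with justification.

(→) If 108 ∣ N, write N = 108q. Since 108 = 12·9, N = 9·(12q), so 9 ∣ N; and since 108 = 27·4, N = 4·(27q), so 4 ∣ N.

(←) This fails: take N = 36. Both 9 ∣ 36 and 4 ∣ 36, yet 36 is not a multiple of 108 (since 36 = 0·108 + 36), so 108 ∤ 36.

Only the forward direction holds.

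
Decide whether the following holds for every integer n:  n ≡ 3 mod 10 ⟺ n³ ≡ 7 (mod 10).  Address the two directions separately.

Both directions hold; the statement is true.

Forward direction. Suppose n ≡ 3 mod 10. Write n = 10j + 3. Then (10j + 3)³ = 1000j³ + 900j² + 270j + 27 = 10(100j³ + 90j² + 27j + 2) + 7, so n³ ≡ 7 (mod 10).

Converse. For the converse, argue contrapositively. If n ≢ 3 (mod 10), then n is congruent to one of 0, 1, 2, 4, 5, 6, 7, 8, 9 modulo 10, and these give n³ ≡ 0, 1, 8, 4, 5, 6, 3, 2, 9 respectively — never 7.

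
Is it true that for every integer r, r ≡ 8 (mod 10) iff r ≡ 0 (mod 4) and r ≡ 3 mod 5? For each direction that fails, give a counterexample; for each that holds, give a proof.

The forward direction fails; the converse holds.

(⇐) If r ≡ 0 (mod 4) and r ≡ 3 (mod 5), then by the Chinese remainder theorem r ≡ 8 (mod 20). Since 8 ≡ 8 (mod 10) and 10 ∣ 20, we get r ≡ 8 (mod 10).

(⇒) This fails: r = 18 gives 18 ≡ 8 (mod 10) but 18 ≡ 2 (mod 4), so the conjunction on the right does not hold.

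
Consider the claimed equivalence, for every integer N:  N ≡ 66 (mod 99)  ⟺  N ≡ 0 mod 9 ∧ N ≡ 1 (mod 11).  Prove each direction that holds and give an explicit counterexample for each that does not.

Both directions fail.

Forward direction. This fails: N = 66 gives 66 ≡ 66 (mod 99) but 66 ≡ 3 (mod 9), so the conjunction on the right does not hold.

Converse. This fails: N = 45 satisfies both congruences on the right (45 ≡ 0 mod 9 and 45 ≡ 1 mod 11) yet 45 ≡ 45 (mod 99), not 66.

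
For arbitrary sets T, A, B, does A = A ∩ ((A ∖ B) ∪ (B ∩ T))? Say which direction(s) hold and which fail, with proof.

(⊆) fails; (⊇) holds.

(⊇) Let x ∈ A ∩ ((A ∖ B) ∪ (B ∩ T)). Then either x ∈ A and x ∉ T, B; or x ∈ T ∩ A and x ∉ B; or x ∈ T ∩ A ∩ B. In each case x ∈ A, so A ∩ ((A ∖ B) ∪ (B ∩ T)) ⊆ A.

(⊆) This inclusion fails. Take T = ∅, A = {1}, B = {1}; then 1 ∈ A but 1 ∉ A ∩ ((A ∖ B) ∪ (B ∩ T)).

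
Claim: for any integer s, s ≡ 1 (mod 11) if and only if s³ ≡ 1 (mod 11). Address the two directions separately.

(⟹) Suppose s ≡ 1 (mod 11). Write s = 11j + 1. Then (11j + 1)³ = 1331j³ + 363j² + 33j + 1 = 11(121j³ + 33j² + 3j) + 1, so s³ ≡ 1 (mod 11).

(⟸) For the converse, argue contrapositively. If s ≢ 1 (mod 11), then s is congruent to one of 0, 2, 3, 4, 5, 6, 7, 8, 9, 10 modulo 11, and these give s³ ≡ 0, 8, 5, 9, 4, 7, 2, 6, 3, 10 respectively — never 1.

Equivalent; both directions hold.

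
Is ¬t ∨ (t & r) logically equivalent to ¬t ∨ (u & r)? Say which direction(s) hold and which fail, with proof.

(→) This fails. Under t = T, u = F, r = T, the left side is true but the right side is false.

(←) Assume the antecedent. If t is true, the antecedent forces (t = T, u = T, r = T), and ¬t ∨ (t & r) holds there. If t is false, ¬t ∨ (t & r) reduces to true regardless of the other variables. Either way ¬t ∨ (t & r) holds.

Not equivalent: only (⇐) holds.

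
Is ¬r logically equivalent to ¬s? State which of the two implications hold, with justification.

(→) This fails. Under s = T, r = F, the left side is true but the right side is false.

(←) This fails. Under s = F, r = T, the left side is false but the right side is true.

Neither direction holds.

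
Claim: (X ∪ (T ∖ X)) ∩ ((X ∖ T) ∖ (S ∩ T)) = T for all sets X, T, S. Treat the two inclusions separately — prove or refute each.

Forward inclusion. This inclusion fails. Take X = {1}, T = ∅, S = ∅; then 1 ∈ (X ∪ (T ∖ X)) ∩ ((X ∖ T) ∖ (S ∩ T)) but 1 ∉ T.

Reverse inclusion. This inclusion fails. Take X = ∅, T = {1}, S = ∅; then 1 ∈ T but 1 ∉ (X ∪ (T ∖ X)) ∩ ((X ∖ T) ∖ (S ∩ T)).

(⊆) fails and (⊇) fails.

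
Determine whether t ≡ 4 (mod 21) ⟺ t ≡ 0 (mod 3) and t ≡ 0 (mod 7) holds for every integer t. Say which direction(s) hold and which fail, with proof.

Neither implication holds.

(⟹) This fails: t = 4 gives 4 ≡ 4 (mod 21) but 4 ≡ 1 (mod 3), so the conjunction on the right does not hold.

(⟸) This fails: t = 0 satisfies both congruences on the right (0 ≡ 0 mod 3 and 0 ≡ 0 mod 7) yet 0 ≡ 0 (mod 21), not 4.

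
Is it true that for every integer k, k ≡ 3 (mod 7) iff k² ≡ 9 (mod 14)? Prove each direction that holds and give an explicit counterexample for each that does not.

Neither direction holds.

Forward direction. This fails: take k = 10. Then 10 ≡ 3 (mod 7), but 10² = 100 ≡ 2 (mod 14), not 9.

Converse. This fails: take k = 11. Then 11² = 121 ≡ 9 (mod 14), yet 11 ≡ 4 (mod 7), not 3.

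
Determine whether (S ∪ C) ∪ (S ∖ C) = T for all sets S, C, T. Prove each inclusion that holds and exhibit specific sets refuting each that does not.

Both inclusions fail.

(⟹) This inclusion fails. Take S = {1}, C = ∅, T = ∅; then 1 ∈ (S ∪ C) ∪ (S ∖ C) but 1 ∉ T.

(⟸) This inclusion fails. Take S = ∅, C = ∅, T = {1}; then 1 ∈ T but 1 ∉ (S ∪ C) ∪ (S ∖ C).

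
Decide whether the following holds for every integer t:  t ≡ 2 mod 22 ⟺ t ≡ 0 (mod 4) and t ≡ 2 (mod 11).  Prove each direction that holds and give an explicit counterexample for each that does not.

Converse. If t ≡ 0 (mod 4) and t ≡ 2 (mod 11), then by the Chinese remainder theorem t ≡ 24 (mod 44). Since 24 ≡ 2 (mod 22) and 22 ∣ 44, we get t ≡ 2 (mod 22).

Forward direction. This fails: t = 2 gives 2 ≡ 2 (mod 22) but 2 ≡ 2 (mod 4), so the conjunction on the right does not hold.

Only the converse holds.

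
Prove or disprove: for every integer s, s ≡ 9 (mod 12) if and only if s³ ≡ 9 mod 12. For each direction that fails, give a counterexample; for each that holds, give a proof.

(⟹) Suppose s ≡ 9 (mod 12). Write s = 12j + 9. Then (12j + 9)³ = 1728j³ + 3888j² + 2916j + 729 = 12(144j³ + 324j² + 243j + 60) + 9, so s³ ≡ 9 (mod 12).

(⟸) For the converse, argue contrapositively. If s ≢ 9 (mod 12), then s is congruent to one of 0, 1, 2, 3, 4, 5, 6, 7, 8, 10, 11 modulo 12, and these give s³ ≡ 0, 1, 8, 3, 4, 5, 0, 7, 8, 4, 11 respectively — never 9.

Both implications hold.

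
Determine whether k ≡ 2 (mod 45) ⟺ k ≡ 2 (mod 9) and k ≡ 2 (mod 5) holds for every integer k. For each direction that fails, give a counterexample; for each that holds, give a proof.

Forward direction. Suppose k ≡ 2 (mod 45); write k = 45j + 2. Since 9 ∣ 45, reducing mod 9 gives k ≡ 2 (mod 9); since 5 ∣ 45, reducing mod 5 gives k ≡ 2 (mod 5).

Converse. If k ≡ 2 (mod 9) and k ≡ 2 (mod 5), then by the Chinese remainder theorem k ≡ 2 (mod 45). This is exactly k ≡ 2 (mod 45).

The biconditional holds.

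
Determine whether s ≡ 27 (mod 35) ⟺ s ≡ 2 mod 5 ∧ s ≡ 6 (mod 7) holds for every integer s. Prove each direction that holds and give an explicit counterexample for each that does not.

Both directions hold; the statement is true.

(⇒) Suppose s ≡ 27 (mod 35); write s = 35j + 27. Since 5 ∣ 35, reducing mod 5 gives s ≡ 27 ≡ 2 (mod 5); since 7 ∣ 35, reducing mod 7 gives s ≡ 27 ≡ 6 (mod 7).

(⇐) Conversely, if s ≡ 2 (mod 5) and s ≡ 6 (mod 7), then by the Chinese remainder theorem s ≡ 27 (mod 35). This is exactly s ≡ 27 (mod 35).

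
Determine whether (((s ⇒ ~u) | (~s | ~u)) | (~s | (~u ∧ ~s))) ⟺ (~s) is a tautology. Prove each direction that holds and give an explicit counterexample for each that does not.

(⇒) fails; (⇐) holds.

(⟸) Assume the antecedent. If u is true, the antecedent forces (u = T, s = F), and the consequent holds there. If u is false, the consequent reduces to true regardless of the other variables. Either way the consequent holds.

(⟹) This fails. Under u = F, s = T, the left side is true but the right side is false.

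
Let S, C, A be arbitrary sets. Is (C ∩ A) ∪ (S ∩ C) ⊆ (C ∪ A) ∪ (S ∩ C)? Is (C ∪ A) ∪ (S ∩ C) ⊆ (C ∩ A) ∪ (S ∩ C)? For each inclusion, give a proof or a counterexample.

(⊆) holds; (⊇) fails.

(⊆) Let x ∈ (C ∩ A) ∪ (S ∩ C). Then either x ∈ S ∩ C and x ∉ A; or x ∈ C ∩ A and x ∉ S; or x ∈ S ∩ C ∩ A. In each case x ∈ (C ∪ A) ∪ (S ∩ C), so (C ∩ A) ∪ (S ∩ C) ⊆ (C ∪ A) ∪ (S ∩ C).

(⊇) This inclusion fails. Take S = ∅, C = {1}, A = ∅; then 1 ∈ (C ∪ A) ∪ (S ∩ C) but 1 ∉ (C ∩ A) ∪ (S ∩ C).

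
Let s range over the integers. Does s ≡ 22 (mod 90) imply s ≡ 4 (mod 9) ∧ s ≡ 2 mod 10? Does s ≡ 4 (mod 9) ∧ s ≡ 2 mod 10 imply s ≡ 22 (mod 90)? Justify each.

Equivalent; both directions hold.

[⇒] Suppose s ≡ 22 (mod 90); write s = 90j + 22. Since 9 ∣ 90, reducing mod 9 gives s ≡ 22 ≡ 4 (mod 9); since 10 ∣ 90, reducing mod 10 gives s ≡ 22 ≡ 2 (mod 10).

[⇐] Conversely, if s ≡ 4 (mod 9) and s ≡ 2 (mod 10), then by the Chinese remainder theorem s ≡ 22 (mod 90). This is exactly s ≡ 22 (mod 90).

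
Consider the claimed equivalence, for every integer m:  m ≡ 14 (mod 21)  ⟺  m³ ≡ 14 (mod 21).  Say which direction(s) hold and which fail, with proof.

Both directions hold.

(⟹) Suppose m ≡ 14 (mod 21). Write m = 21j + 14. Then (21j + 14)³ = 9261j³ + 18522j² + 12348j + 2744 = 21(441j³ + 882j² + 588j + 130) + 14, so m³ ≡ 14 (mod 21).

(⟸) Conversely, suppose m³ ≡ 14 (mod 21). The only residue r in {0, …, 20} with r³ ≡ 14 (mod 21) is r = 14, so m ≡ 14 (mod 21).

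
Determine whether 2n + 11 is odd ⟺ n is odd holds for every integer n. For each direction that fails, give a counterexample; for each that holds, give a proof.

(→) This fails: take n = 4. Then 2n + 11 = 19, which is odd, yet n = 4 is even, not odd.

(←) Suppose n is odd. Since 2 is even, 2n is even for every n, so 2n + 11 has the same parity as 11, which is odd. Hence 2n + 11 is odd.

Not equivalent: only (⇐) holds.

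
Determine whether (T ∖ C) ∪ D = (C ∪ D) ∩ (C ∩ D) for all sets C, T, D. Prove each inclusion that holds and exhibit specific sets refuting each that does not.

The sets are not equal: only the reverse inclusion holds.

(⟹) This inclusion fails. Take C = ∅, T = {1}, D = ∅; then 1 ∈ (T ∖ C) ∪ D but 1 ∉ (C ∪ D) ∩ (C ∩ D).

(⟸) Let x ∈ (C ∪ D) ∩ (C ∩ D). Then either x ∈ C ∩ D and x ∉ T; or x ∈ C ∩ T ∩ D. In each case x ∈ (T ∖ C) ∪ D, so (C ∪ D) ∩ (C ∩ D) ⊆ (T ∖ C) ∪ D.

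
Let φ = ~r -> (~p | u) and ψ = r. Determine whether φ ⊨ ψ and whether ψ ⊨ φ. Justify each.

(⇒) This fails. Under r = F, u = F, p = F, the left side is true but the right side is false.

(⇐) Assume the antecedent. If r is true, ~r -> (~p | u) reduces to true regardless of the other variables. If r is false, the antecedent cannot hold. Either way ~r -> (~p | u) holds.

Only the reverse direction holds.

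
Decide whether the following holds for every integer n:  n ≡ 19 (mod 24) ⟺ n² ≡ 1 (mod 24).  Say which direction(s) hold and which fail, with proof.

Forward direction. Suppose n ≡ 19 (mod 24). Write n = 24j + 19. Then (24j + 19)² = 576j² + 912j + 361 = 24(24j² + 38j + 15) + 1, so n² ≡ 1 (mod 24).

Converse. This fails: take n = 1. Then 1² = 1 ≡ 1 (mod 24), yet 1 ≡ 1 (mod 24), not 19.

The forward direction holds; the converse fails.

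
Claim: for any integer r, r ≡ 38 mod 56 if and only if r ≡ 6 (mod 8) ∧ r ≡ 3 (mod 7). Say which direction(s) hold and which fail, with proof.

(→) Suppose r ≡ 38 (mod 56); write r = 56j + 38. Since 8 ∣ 56, reducing mod 8 gives r ≡ 38 ≡ 6 (mod 8); since 7 ∣ 56, reducing mod 7 gives r ≡ 38 ≡ 3 (mod 7).

(←) Conversely, if r ≡ 6 (mod 8) and r ≡ 3 (mod 7), then by the Chinese remainder theorem r ≡ 38 (mod 56). This is exactly r ≡ 38 (mod 56).

Both directions hold; the statement is true.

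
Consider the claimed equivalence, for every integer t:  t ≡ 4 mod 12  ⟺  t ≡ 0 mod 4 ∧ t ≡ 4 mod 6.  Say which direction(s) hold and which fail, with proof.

Both directions hold.

(⇐) If t ≡ 0 (mod 4) and t ≡ 4 (mod 6), then by the Chinese remainder theorem t ≡ 4 (mod 12). This is exactly t ≡ 4 (mod 12).

(⇒) Suppose t ≡ 4 (mod 12); write t = 12j + 4. Since 4 ∣ 12, reducing mod 4 gives t ≡ 4 ≡ 0 (mod 4); since 6 ∣ 12, reducing mod 6 gives t ≡ 4 (mod 6).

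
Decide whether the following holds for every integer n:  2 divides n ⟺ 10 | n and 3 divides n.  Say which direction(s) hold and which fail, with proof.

(⇒) fails; (⇐) holds.

[⇒] This fails: take n = 2. Certainly 2 ∣ 2, but 10 ∤ 2.

[⇐] Suppose 10 ∣ n and 3 ∣ n. Any common multiple of 10 and 3 is a multiple of their lcm; here gcd(10, 3) = 1, so lcm(10, 3) = 10·3 = 30, so 30 ∣ n. Since 2 ∣ 30, it follows that 2 ∣ n.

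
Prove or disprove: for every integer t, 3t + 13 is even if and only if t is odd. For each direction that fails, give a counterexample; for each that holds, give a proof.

Converse. Suppose t is odd; write t = 2j + 1. Then 3t + 13 = 3·(2j + 1) + 13 = 2·3j + 16, which is even.

Forward direction. Suppose 3t + 13 is even. Since 3 is odd, 3t and t have the same parity, so 3t + 13 ≡ t + 13 (mod 2). As 13 is odd, 3t + 13 is even exactly when t is odd. Thus t is odd.

Equivalent; both directions hold.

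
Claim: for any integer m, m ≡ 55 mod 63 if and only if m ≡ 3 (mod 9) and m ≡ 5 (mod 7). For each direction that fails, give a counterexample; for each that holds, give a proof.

[⇒] This fails: m = 55 gives 55 ≡ 55 (mod 63) but 55 ≡ 1 (mod 9), so the conjunction on the right does not hold.

[⇐] This fails: m = 12 satisfies both congruences on the right (12 ≡ 3 mod 9 and 12 ≡ 5 mod 7) yet 12 ≡ 12 (mod 63), not 55.

Both directions fail.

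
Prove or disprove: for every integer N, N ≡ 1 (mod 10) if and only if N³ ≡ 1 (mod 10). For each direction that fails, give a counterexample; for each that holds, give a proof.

Both directions hold.

(←) For the converse, argue contrapositively. If N ≢ 1 (mod 10), then N is congruent to one of 0, 2, 3, 4, 5, 6, 7, 8, 9 modulo 10, and these give N³ ≡ 0, 8, 7, 4, 5, 6, 3, 2, 9 respectively — never 1.

(→) Suppose N ≡ 1 (mod 10). Write N = 10j + 1. Then (10j + 1)³ = 1000j³ + 300j² + 30j + 1 = 10(100j³ + 30j² + 3j) + 1, so N³ ≡ 1 (mod 10).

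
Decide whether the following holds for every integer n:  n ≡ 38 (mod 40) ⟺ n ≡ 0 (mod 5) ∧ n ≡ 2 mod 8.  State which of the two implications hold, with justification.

(⇒) fails and (⇐) fails.

Forward direction. This fails: n = 38 gives 38 ≡ 38 (mod 40) but 38 ≡ 3 (mod 5), so the conjunction on the right does not hold.

Converse. This fails: n = 10 satisfies both congruences on the right (10 ≡ 0 mod 5 and 10 ≡ 2 mod 8) yet 10 ≡ 10 (mod 40), not 38.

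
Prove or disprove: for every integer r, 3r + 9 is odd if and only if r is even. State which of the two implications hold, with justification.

(⟹) Suppose 3r + 9 is odd. Since 3 is odd, 3r and r have the same parity, so 3r + 9 ≡ r + 9 (mod 2). As 9 is odd, 3r + 9 is odd exactly when r is even. Thus r is even.

(⟸) Conversely, suppose r is even; write r = 2j. Then 3r + 9 = 3·(2j) + 9 = 2·3j + 9, which is odd.

Equivalent; both directions hold.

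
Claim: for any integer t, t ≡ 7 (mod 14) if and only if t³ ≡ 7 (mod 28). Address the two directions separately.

[⇒] This fails: take t = 21. Then 21 ≡ 7 (mod 14), but 21³ = 9261 ≡ 21 (mod 28), not 7.

[⇐] Conversely, the residues r modulo 28 with r³ ≡ 7 (mod 28) are exactly {7}, and each is ≡ 7 (mod 14).

Only the reverse direction holds.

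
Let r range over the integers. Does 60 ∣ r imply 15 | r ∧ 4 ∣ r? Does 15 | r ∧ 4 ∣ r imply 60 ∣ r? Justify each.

(⟹) If 60 ∣ r, write r = 60q. Since 60 = 4·15, r = 15·(4q), so 15 ∣ r; and since 60 = 15·4, r = 4·(15q), so 4 ∣ r.

(⟸) Suppose 15 ∣ r and 4 ∣ r. Any common multiple of 15 and 4 is a multiple of their lcm; here gcd(15, 4) = 1, so lcm(15, 4) = 15·4 = 60, so 60 ∣ r.

Equivalent; both directions hold.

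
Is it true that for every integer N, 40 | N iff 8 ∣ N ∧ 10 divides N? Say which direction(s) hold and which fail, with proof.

Forward direction. If 40 ∣ N, write N = 40q. Since 40 = 5·8, N = 8·(5q), so 8 ∣ N; and since 40 = 4·10, N = 10·(4q), so 10 ∣ N.

Converse. Suppose 8 ∣ N and 10 ∣ N. Any common multiple of 8 and 10 is a multiple of their lcm; here lcm(8, 10) = 8·10/gcd(8, 10) = 80/2 = 40, so 40 ∣ N.

The biconditional holds.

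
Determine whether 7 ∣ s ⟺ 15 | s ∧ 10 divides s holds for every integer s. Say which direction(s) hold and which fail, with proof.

(⇒) This fails: take s = 7. Certainly 7 ∣ 7, but 15 ∤ 7.

(⇐) This fails: take s = 30. Both 15 ∣ 30 and 10 ∣ 30, yet 30 is not a multiple of 7 (since 30 = 4·7 + 2), so 7 ∤ 30.

(⇒) fails and (⇐) fails.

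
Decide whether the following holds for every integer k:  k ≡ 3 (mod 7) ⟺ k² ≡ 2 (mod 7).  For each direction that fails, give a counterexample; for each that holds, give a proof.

Only the forward direction holds.

[⇐] This fails: take k = 4. Then 4² = 16 ≡ 2 (mod 7), yet 4 ≡ 4 (mod 7), not 3.

[⇒] Suppose k ≡ 3 (mod 7). Write k = 7j + 3. Then (7j + 3)² = 49j² + 42j + 9 = 7(7j² + 6j + 1) + 2, so k² ≡ 2 (mod 7).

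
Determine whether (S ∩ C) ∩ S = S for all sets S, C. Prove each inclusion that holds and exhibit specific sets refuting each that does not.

(⊆) holds; (⊇) fails.

Forward inclusion. Let x ∈ (S ∩ C) ∩ S. Then x ∈ S ∩ C, from which x ∈ S.

Reverse inclusion. This inclusion fails. Take S = {1}, C = ∅; then 1 ∈ S but 1 ∉ (S ∩ C) ∩ S.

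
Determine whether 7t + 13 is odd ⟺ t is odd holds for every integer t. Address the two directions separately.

Both directions fail.

Forward direction. This fails: t = 2 gives 7t + 13 = 27, which is odd, but 2 is even, not odd.

Converse. This also fails: t = 1 is odd, but 7t + 13 = 20 is even, not odd.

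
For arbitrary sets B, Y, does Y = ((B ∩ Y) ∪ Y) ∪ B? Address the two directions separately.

The sets are not equal: only the forward inclusion holds.

Forward inclusion. Let x ∈ Y. Then either x ∈ Y and x ∉ B; or x ∈ B ∩ Y. In each case x ∈ ((B ∩ Y) ∪ Y) ∪ B, so Y ⊆ ((B ∩ Y) ∪ Y) ∪ B.

Reverse inclusion. This inclusion fails. Take B = {1}, Y = ∅; then 1 ∈ ((B ∩ Y) ∪ Y) ∪ B but 1 ∉ Y.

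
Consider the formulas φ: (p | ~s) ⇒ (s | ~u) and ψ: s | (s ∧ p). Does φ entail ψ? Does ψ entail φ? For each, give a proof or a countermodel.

Only the reverse direction holds.

(←) Assume the antecedent. If s is true, (p | ~s) ⇒ (s | ~u) reduces to true regardless of the other variables. If s is false, the antecedent cannot hold. Either way (p | ~s) ⇒ (s | ~u) holds.

(→) This fails. Under s = F, p = F, u = F, the left side is true but the right side is false.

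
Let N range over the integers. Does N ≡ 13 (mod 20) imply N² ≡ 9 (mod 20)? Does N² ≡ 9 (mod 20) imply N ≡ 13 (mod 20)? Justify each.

Only the forward direction holds.

(⟸) This fails: take N = 3. Then 3² = 9 ≡ 9 (mod 20), yet 3 ≡ 3 (mod 20), not 13.

(⟹) Suppose N ≡ 13 (mod 20). Write N = 20j + 13. Then (20j + 13)² = 400j² + 520j + 169 = 20(20j² + 26j + 8) + 9, so N² ≡ 9 (mod 20).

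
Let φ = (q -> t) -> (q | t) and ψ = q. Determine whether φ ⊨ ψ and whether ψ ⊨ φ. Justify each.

(→) This fails. Under t = T, q = F, the left side is true but the right side is false.

(←) Assume the antecedent. If t is true, (q -> t) -> (q | t) reduces to true regardless of the other variables. If t is false, the antecedent forces (t = F, q = T), and (q -> t) -> (q | t) holds there. Either way (q -> t) -> (q | t) holds.

The forward direction fails; the converse holds.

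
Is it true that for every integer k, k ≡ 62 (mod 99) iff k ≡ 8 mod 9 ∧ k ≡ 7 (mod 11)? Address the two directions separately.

The biconditional holds.

(⇒) Suppose k ≡ 62 (mod 99); write k = 99j + 62. Since 9 ∣ 99, reducing mod 9 gives k ≡ 62 ≡ 8 (mod 9); since 11 ∣ 99, reducing mod 11 gives k ≡ 62 ≡ 7 (mod 11).

(⇐) Conversely, if k ≡ 8 (mod 9) and k ≡ 7 (mod 11), then by the Chinese remainder theorem k ≡ 62 (mod 99). This is exactly k ≡ 62 (mod 99).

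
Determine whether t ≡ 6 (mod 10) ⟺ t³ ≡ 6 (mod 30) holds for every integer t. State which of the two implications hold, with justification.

Only the converse holds.

[⇒] This fails: take t = 16. Then 16 ≡ 6 (mod 10), but 16³ = 4096 ≡ 16 (mod 30), not 6.

[⇐] Conversely, the residues r modulo 30 with r³ ≡ 6 (mod 30) are exactly {6}, and each is ≡ 6 (mod 10).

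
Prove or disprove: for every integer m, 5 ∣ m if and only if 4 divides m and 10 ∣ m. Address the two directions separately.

Not equivalent: only (⇐) holds.

(→) This fails: take m = 5. Certainly 5 ∣ 5, but 4 ∤ 5.

(←) Suppose 4 ∣ m and 10 ∣ m. Any common multiple of 4 and 10 is a multiple of their lcm; here lcm(4, 10) = 4·10/gcd(4, 10) = 40/2 = 20, so 20 ∣ m. Since 5 ∣ 20, it follows that 5 ∣ m.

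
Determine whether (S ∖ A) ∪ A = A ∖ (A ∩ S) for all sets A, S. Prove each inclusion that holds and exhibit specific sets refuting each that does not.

(⊆) fails; (⊇) holds.

Reverse inclusion. Let x ∈ A ∖ (A ∩ S). Then x ∈ A and x ∉ S, from which x ∈ (S ∖ A) ∪ A.

Forward inclusion. This inclusion fails. Take A = ∅, S = {1}; then 1 ∈ (S ∖ A) ∪ A but 1 ∉ A ∖ (A ∩ S).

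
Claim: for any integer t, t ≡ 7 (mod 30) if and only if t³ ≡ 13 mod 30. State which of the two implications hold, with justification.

Equivalent; both directions hold.

(⟹) Suppose t ≡ 7 (mod 30). Write t = 30j + 7. Then (30j + 7)³ = 27000j³ + 18900j² + 4410j + 343 = 30(900j³ + 630j² + 147j + 11) + 13, so t³ ≡ 13 (mod 30).

(⟸) Conversely, suppose t³ ≡ 13 (mod 30). The only residue r in {0, …, 29} with r³ ≡ 13 (mod 30) is r = 7, so t ≡ 7 (mod 30).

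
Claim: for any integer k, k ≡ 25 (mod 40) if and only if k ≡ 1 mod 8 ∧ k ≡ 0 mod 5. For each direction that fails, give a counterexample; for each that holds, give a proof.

(→) Suppose k ≡ 25 (mod 40); write k = 40j + 25. Since 8 ∣ 40, reducing mod 8 gives k ≡ 25 ≡ 1 (mod 8); since 5 ∣ 40, reducing mod 5 gives k ≡ 25 ≡ 0 (mod 5).

(←) Conversely, if k ≡ 1 (mod 8) and k ≡ 0 (mod 5), then by the Chinese remainder theorem k ≡ 25 (mod 40). This is exactly k ≡ 25 (mod 40).

Both directions hold.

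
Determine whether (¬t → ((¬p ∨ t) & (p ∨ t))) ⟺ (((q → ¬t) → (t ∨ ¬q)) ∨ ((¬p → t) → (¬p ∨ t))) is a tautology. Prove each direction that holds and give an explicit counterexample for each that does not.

(⟹) Assume the antecedent. If p is true, the antecedent forces (p = T, t = T, q = F) or (p = T, t = T, q = T), and the consequent holds there. If p is false, the consequent reduces to true regardless of the other variables. Either way the consequent holds.

(⟸) This fails. Under p = F, t = F, q = F, the left side is false but the right side is true.

The forward direction holds; the converse fails.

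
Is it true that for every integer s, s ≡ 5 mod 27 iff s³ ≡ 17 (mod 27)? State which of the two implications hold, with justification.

[⇐] This fails: take s = 14. Then 14³ = 2744 ≡ 17 (mod 27), yet 14 ≡ 14 (mod 27), not 5.

[⇒] Suppose s ≡ 5 mod 27. Write s = 27j + 5. Then (27j + 5)³ = 19683j³ + 10935j² + 2025j + 125 = 27(729j³ + 405j² + 75j + 4) + 17, so s³ ≡ 17 (mod 27).

Only the forward direction holds.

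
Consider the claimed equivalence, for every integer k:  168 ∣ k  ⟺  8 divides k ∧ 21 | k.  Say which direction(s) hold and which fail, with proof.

Forward direction. If 168 ∣ k, write k = 168q. Since 168 = 21·8, k = 8·(21q), so 8 ∣ k; and since 168 = 8·21, k = 21·(8q), so 21 ∣ k.

Converse. Suppose 8 ∣ k and 21 ∣ k. Any common multiple of 8 and 21 is a multiple of their lcm; here gcd(8, 21) = 1, so lcm(8, 21) = 8·21 = 168, so 168 ∣ k.

Both directions hold; the statement is true.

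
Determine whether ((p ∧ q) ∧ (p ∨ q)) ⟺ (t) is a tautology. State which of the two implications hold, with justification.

[⇒] This fails. Under t = F, q = T, p = T, the left side is true but the right side is false.

[⇐] This fails. Under t = T, q = F, p = F, the left side is false but the right side is true.

(⇒) fails and (⇐) fails.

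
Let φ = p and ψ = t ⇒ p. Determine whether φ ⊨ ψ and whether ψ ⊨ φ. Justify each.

(⇒) holds; (⇐) fails.

(⟹) Assume the antecedent. If t is true, the antecedent forces (t = T, p = T), and t ⇒ p holds there. If t is false, t ⇒ p reduces to true regardless of the other variables. Either way t ⇒ p holds.

(⟸) This fails. Under t = F, p = F, the left side is false but the right side is true.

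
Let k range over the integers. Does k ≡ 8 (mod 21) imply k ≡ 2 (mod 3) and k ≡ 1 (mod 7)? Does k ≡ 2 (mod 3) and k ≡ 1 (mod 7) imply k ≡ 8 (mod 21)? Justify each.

(⟸) If k ≡ 2 (mod 3) and k ≡ 1 (mod 7), then by the Chinese remainder theorem k ≡ 8 (mod 21). This is exactly k ≡ 8 (mod 21).

(⟹) Suppose k ≡ 8 (mod 21); write k = 21j + 8. Since 3 ∣ 21, reducing mod 3 gives k ≡ 8 ≡ 2 (mod 3); since 7 ∣ 21, reducing mod 7 gives k ≡ 8 ≡ 1 (mod 7).

Equivalent; both directions hold.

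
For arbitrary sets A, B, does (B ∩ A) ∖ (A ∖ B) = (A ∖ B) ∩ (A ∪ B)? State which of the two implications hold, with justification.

(⟹) This inclusion fails. Take A = {1}, B = {1}; then 1 ∈ (B ∩ A) ∖ (A ∖ B) but 1 ∉ (A ∖ B) ∩ (A ∪ B).

(⟸) This inclusion fails. Take A = {1}, B = ∅; then 1 ∈ (A ∖ B) ∩ (A ∪ B) but 1 ∉ (B ∩ A) ∖ (A ∖ B).

Both inclusions fail.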